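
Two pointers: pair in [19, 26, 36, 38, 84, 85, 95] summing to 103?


lo=0(19)+hi=6(95)=114
lo=0(19)+hi=5(85)=104
lo=0(19)+hi=4(84)=103

Yes: 19+84=103


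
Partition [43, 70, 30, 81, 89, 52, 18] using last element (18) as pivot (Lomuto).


Pivot: 18
Place pivot at 0: [18, 70, 30, 81, 89, 52, 43]

Partitioned: [18, 70, 30, 81, 89, 52, 43]


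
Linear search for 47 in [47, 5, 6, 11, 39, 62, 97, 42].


i=0: 47==47 found!

Found at 0, 1 comps


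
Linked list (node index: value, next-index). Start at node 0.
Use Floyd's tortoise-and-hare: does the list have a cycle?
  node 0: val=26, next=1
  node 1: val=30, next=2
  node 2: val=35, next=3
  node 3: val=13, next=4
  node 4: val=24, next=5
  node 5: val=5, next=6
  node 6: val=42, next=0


Floyd's tortoise (slow, +1) and hare (fast, +2):
  init: slow=0, fast=0
  step 1: slow=1, fast=2
  step 2: slow=2, fast=4
  step 3: slow=3, fast=6
  step 4: slow=4, fast=1
  step 5: slow=5, fast=3
  step 6: slow=6, fast=5
  step 7: slow=0, fast=0
  slow == fast at node 0: cycle detected

Cycle: yes


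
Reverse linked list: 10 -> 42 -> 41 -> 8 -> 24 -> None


Step 1: curr=10, set curr.next=prev(None) | reversed so far: 10
Step 2: curr=42, set curr.next=prev(10) | reversed so far: 42 -> 10
Step 3: curr=41, set curr.next=prev(42) | reversed so far: 41 -> 42 -> 10
Step 4: curr=8, set curr.next=prev(41) | reversed so far: 8 -> 41 -> 42 -> 10
Step 5: curr=24, set curr.next=prev(8) | reversed so far: 24 -> 8 -> 41 -> 42 -> 10

24 -> 8 -> 41 -> 42 -> 10 -> None


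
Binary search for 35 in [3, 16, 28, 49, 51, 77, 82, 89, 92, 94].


Step 1: lo=0, hi=9, mid=4, val=51
Step 2: lo=0, hi=3, mid=1, val=16
Step 3: lo=2, hi=3, mid=2, val=28
Step 4: lo=3, hi=3, mid=3, val=49

Not found


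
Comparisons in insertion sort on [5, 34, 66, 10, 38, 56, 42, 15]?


Algorithm: insertion sort
Input: [5, 34, 66, 10, 38, 56, 42, 15]
Sorted: [5, 10, 15, 34, 38, 42, 56, 66]

18


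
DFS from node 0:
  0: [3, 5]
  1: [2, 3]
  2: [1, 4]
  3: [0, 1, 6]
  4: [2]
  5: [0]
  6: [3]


Visit 0, push [5, 3]
Visit 3, push [6, 1]
Visit 1, push [2]
Visit 2, push [4]
Visit 4, push []
Visit 6, push []
Visit 5, push []

DFS order: [0, 3, 1, 2, 4, 6, 5]


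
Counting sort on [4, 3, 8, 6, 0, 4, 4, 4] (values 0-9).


Input: [4, 3, 8, 6, 0, 4, 4, 4]
Counts: [1, 0, 0, 1, 4, 0, 1, 0, 1, 0]

Sorted: [0, 3, 4, 4, 4, 4, 6, 8]


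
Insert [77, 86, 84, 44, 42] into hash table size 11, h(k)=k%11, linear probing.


Insert 77: h=0 -> slot 0
Insert 86: h=9 -> slot 9
Insert 84: h=7 -> slot 7
Insert 44: h=0, 1 probes -> slot 1
Insert 42: h=9, 1 probes -> slot 10

Table: [77, 44, None, None, None, None, None, 84, None, 86, 42]


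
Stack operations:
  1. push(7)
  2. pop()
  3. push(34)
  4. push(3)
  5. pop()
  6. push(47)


push(7) -> [7]
pop()->7, []
push(34) -> [34]
push(3) -> [34, 3]
pop()->3, [34]
push(47) -> [34, 47]

Final stack: [34, 47]


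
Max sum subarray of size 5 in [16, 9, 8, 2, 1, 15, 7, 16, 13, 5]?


[0:5]: 36
[1:6]: 35
[2:7]: 33
[3:8]: 41
[4:9]: 52
[5:10]: 56

Max: 56 at [5:10]


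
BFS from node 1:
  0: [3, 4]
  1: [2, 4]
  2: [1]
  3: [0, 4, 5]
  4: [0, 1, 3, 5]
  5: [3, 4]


Visit 1, enqueue [2, 4]
Visit 2, enqueue []
Visit 4, enqueue [0, 3, 5]
Visit 0, enqueue []
Visit 3, enqueue []
Visit 5, enqueue []

BFS order: [1, 2, 4, 0, 3, 5]


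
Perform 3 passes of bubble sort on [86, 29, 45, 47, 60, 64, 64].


Initial: [86, 29, 45, 47, 60, 64, 64]
Pass 1: [29, 45, 47, 60, 64, 64, 86] (6 swaps)
Pass 2: [29, 45, 47, 60, 64, 64, 86] (0 swaps)
Pass 3: [29, 45, 47, 60, 64, 64, 86] (0 swaps)

After 3 passes: [29, 45, 47, 60, 64, 64, 86]


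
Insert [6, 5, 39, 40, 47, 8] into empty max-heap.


Insert 6: [6]
Insert 5: [6, 5]
Insert 39: [39, 5, 6]
Insert 40: [40, 39, 6, 5]
Insert 47: [47, 40, 6, 5, 39]
Insert 8: [47, 40, 8, 5, 39, 6]

Final heap: [47, 40, 8, 5, 39, 6]


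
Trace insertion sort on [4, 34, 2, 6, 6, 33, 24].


Initial: [4, 34, 2, 6, 6, 33, 24]
Insert 34: [4, 34, 2, 6, 6, 33, 24]
Insert 2: [2, 4, 34, 6, 6, 33, 24]
Insert 6: [2, 4, 6, 34, 6, 33, 24]
Insert 6: [2, 4, 6, 6, 34, 33, 24]
Insert 33: [2, 4, 6, 6, 33, 34, 24]
Insert 24: [2, 4, 6, 6, 24, 33, 34]

Sorted: [2, 4, 6, 6, 24, 33, 34]


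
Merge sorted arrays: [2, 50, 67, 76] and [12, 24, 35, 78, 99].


Take 2 from A
Take 12 from B
Take 24 from B
Take 35 from B
Take 50 from A
Take 67 from A
Take 76 from A

Merged: [2, 12, 24, 35, 50, 67, 76, 78, 99]


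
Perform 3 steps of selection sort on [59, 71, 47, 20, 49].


Initial: [59, 71, 47, 20, 49]
Step 1: min=20 at 3
  Swap: [20, 71, 47, 59, 49]
Step 2: min=47 at 2
  Swap: [20, 47, 71, 59, 49]
Step 3: min=49 at 4
  Swap: [20, 47, 49, 59, 71]

After 3 steps: [20, 47, 49, 59, 71]


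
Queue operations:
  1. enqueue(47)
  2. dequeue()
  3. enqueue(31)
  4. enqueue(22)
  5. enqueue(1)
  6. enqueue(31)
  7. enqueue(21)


enqueue(47) -> [47]
dequeue()->47, []
enqueue(31) -> [31]
enqueue(22) -> [31, 22]
enqueue(1) -> [31, 22, 1]
enqueue(31) -> [31, 22, 1, 31]
enqueue(21) -> [31, 22, 1, 31, 21]

Final queue: [31, 22, 1, 31, 21]


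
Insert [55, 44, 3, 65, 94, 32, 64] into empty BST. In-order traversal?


Insert 55: root
Insert 44: L from 55
Insert 3: L from 55 -> L from 44
Insert 65: R from 55
Insert 94: R from 55 -> R from 65
Insert 32: L from 55 -> L from 44 -> R from 3
Insert 64: R from 55 -> L from 65

In-order: [3, 32, 44, 55, 64, 65, 94]


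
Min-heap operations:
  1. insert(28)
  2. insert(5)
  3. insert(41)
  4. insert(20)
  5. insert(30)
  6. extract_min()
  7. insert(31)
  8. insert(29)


insert(28) -> [28]
insert(5) -> [5, 28]
insert(41) -> [5, 28, 41]
insert(20) -> [5, 20, 41, 28]
insert(30) -> [5, 20, 41, 28, 30]
extract_min()->5, [20, 28, 41, 30]
insert(31) -> [20, 28, 41, 30, 31]
insert(29) -> [20, 28, 29, 30, 31, 41]

Final heap: [20, 28, 29, 30, 31, 41]


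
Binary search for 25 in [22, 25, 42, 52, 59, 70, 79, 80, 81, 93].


Step 1: lo=0, hi=9, mid=4, val=59
Step 2: lo=0, hi=3, mid=1, val=25

Found at index 1


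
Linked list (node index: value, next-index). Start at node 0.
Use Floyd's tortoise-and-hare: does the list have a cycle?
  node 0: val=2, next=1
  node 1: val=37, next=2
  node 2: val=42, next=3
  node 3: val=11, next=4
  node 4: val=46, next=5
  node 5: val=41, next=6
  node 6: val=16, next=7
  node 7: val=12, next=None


Floyd's tortoise (slow, +1) and hare (fast, +2):
  init: slow=0, fast=0
  step 1: slow=1, fast=2
  step 2: slow=2, fast=4
  step 3: slow=3, fast=6
  step 4: fast 6->7->None, no cycle

Cycle: no


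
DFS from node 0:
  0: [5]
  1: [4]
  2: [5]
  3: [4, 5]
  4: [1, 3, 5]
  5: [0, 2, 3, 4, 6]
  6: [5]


Visit 0, push [5]
Visit 5, push [6, 4, 3, 2]
Visit 2, push []
Visit 3, push [4]
Visit 4, push [1]
Visit 1, push []
Visit 6, push []

DFS order: [0, 5, 2, 3, 4, 1, 6]


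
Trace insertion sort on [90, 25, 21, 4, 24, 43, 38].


Initial: [90, 25, 21, 4, 24, 43, 38]
Insert 25: [25, 90, 21, 4, 24, 43, 38]
Insert 21: [21, 25, 90, 4, 24, 43, 38]
Insert 4: [4, 21, 25, 90, 24, 43, 38]
Insert 24: [4, 21, 24, 25, 90, 43, 38]
Insert 43: [4, 21, 24, 25, 43, 90, 38]
Insert 38: [4, 21, 24, 25, 38, 43, 90]

Sorted: [4, 21, 24, 25, 38, 43, 90]


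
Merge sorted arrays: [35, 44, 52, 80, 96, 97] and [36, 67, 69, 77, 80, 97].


Take 35 from A
Take 36 from B
Take 44 from A
Take 52 from A
Take 67 from B
Take 69 from B
Take 77 from B
Take 80 from A
Take 80 from B
Take 96 from A
Take 97 from A

Merged: [35, 36, 44, 52, 67, 69, 77, 80, 80, 96, 97, 97]


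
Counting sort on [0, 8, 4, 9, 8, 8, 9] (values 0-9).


Input: [0, 8, 4, 9, 8, 8, 9]
Counts: [1, 0, 0, 0, 1, 0, 0, 0, 3, 2]

Sorted: [0, 4, 8, 8, 8, 9, 9]


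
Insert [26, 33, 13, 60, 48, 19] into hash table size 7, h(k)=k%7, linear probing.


Insert 26: h=5 -> slot 5
Insert 33: h=5, 1 probes -> slot 6
Insert 13: h=6, 1 probes -> slot 0
Insert 60: h=4 -> slot 4
Insert 48: h=6, 2 probes -> slot 1
Insert 19: h=5, 4 probes -> slot 2

Table: [13, 48, 19, None, 60, 26, 33]


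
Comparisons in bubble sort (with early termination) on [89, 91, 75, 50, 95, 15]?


Algorithm: bubble sort (with early termination)
Input: [89, 91, 75, 50, 95, 15]
Sorted: [15, 50, 75, 89, 91, 95]

15


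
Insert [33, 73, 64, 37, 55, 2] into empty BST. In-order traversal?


Insert 33: root
Insert 73: R from 33
Insert 64: R from 33 -> L from 73
Insert 37: R from 33 -> L from 73 -> L from 64
Insert 55: R from 33 -> L from 73 -> L from 64 -> R from 37
Insert 2: L from 33

In-order: [2, 33, 37, 55, 64, 73]


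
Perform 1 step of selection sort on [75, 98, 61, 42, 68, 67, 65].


Initial: [75, 98, 61, 42, 68, 67, 65]
Step 1: min=42 at 3
  Swap: [42, 98, 61, 75, 68, 67, 65]

After 1 step: [42, 98, 61, 75, 68, 67, 65]


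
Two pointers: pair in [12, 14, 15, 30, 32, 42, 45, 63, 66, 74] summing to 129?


lo=0(12)+hi=9(74)=86
lo=1(14)+hi=9(74)=88
lo=2(15)+hi=9(74)=89
lo=3(30)+hi=9(74)=104
lo=4(32)+hi=9(74)=106
lo=5(42)+hi=9(74)=116
lo=6(45)+hi=9(74)=119
lo=7(63)+hi=9(74)=137
lo=7(63)+hi=8(66)=129

Yes: 63+66=129


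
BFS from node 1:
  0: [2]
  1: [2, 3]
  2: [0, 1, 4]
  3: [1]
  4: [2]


Visit 1, enqueue [2, 3]
Visit 2, enqueue [0, 4]
Visit 3, enqueue []
Visit 0, enqueue []
Visit 4, enqueue []

BFS order: [1, 2, 3, 0, 4]


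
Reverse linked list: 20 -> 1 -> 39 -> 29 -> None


Step 1: curr=20, set curr.next=prev(None) | reversed so far: 20
Step 2: curr=1, set curr.next=prev(20) | reversed so far: 1 -> 20
Step 3: curr=39, set curr.next=prev(1) | reversed so far: 39 -> 1 -> 20
Step 4: curr=29, set curr.next=prev(39) | reversed so far: 29 -> 39 -> 1 -> 20

29 -> 39 -> 1 -> 20 -> None


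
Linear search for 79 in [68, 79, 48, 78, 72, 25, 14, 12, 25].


i=0: 68!=79
i=1: 79==79 found!

Found at 1, 2 comps


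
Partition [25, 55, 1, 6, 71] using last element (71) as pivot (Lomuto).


Pivot: 71
  25 <= 71: advance i (no swap)
  55 <= 71: advance i (no swap)
  1 <= 71: advance i (no swap)
  6 <= 71: advance i (no swap)
Place pivot at 4: [25, 55, 1, 6, 71]

Partitioned: [25, 55, 1, 6, 71]


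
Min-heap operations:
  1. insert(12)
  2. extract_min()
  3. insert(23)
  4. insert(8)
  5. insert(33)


insert(12) -> [12]
extract_min()->12, []
insert(23) -> [23]
insert(8) -> [8, 23]
insert(33) -> [8, 23, 33]

Final heap: [8, 23, 33]


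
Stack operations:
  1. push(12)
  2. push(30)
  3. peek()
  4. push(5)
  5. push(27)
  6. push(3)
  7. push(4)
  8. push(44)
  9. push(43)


push(12) -> [12]
push(30) -> [12, 30]
peek()->30
push(5) -> [12, 30, 5]
push(27) -> [12, 30, 5, 27]
push(3) -> [12, 30, 5, 27, 3]
push(4) -> [12, 30, 5, 27, 3, 4]
push(44) -> [12, 30, 5, 27, 3, 4, 44]
push(43) -> [12, 30, 5, 27, 3, 4, 44, 43]

Final stack: [12, 30, 5, 27, 3, 4, 44, 43]


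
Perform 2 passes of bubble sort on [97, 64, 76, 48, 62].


Initial: [97, 64, 76, 48, 62]
Pass 1: [64, 76, 48, 62, 97] (4 swaps)
Pass 2: [64, 48, 62, 76, 97] (2 swaps)

After 2 passes: [64, 48, 62, 76, 97]


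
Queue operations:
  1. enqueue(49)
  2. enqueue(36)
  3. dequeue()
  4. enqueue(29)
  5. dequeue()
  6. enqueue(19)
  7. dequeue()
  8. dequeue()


enqueue(49) -> [49]
enqueue(36) -> [49, 36]
dequeue()->49, [36]
enqueue(29) -> [36, 29]
dequeue()->36, [29]
enqueue(19) -> [29, 19]
dequeue()->29, [19]
dequeue()->19, []

Final queue: []


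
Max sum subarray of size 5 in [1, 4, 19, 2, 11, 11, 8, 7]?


[0:5]: 37
[1:6]: 47
[2:7]: 51
[3:8]: 39

Max: 51 at [2:7]


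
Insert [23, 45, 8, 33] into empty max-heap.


Insert 23: [23]
Insert 45: [45, 23]
Insert 8: [45, 23, 8]
Insert 33: [45, 33, 8, 23]

Final heap: [45, 33, 8, 23]


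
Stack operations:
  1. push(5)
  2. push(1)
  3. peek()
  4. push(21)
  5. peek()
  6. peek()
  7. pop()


push(5) -> [5]
push(1) -> [5, 1]
peek()->1
push(21) -> [5, 1, 21]
peek()->21
peek()->21
pop()->21, [5, 1]

Final stack: [5, 1]


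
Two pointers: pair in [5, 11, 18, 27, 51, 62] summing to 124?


lo=0(5)+hi=5(62)=67
lo=1(11)+hi=5(62)=73
lo=2(18)+hi=5(62)=80
lo=3(27)+hi=5(62)=89
lo=4(51)+hi=5(62)=113

No pair found


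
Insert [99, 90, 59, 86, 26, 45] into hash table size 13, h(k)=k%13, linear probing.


Insert 99: h=8 -> slot 8
Insert 90: h=12 -> slot 12
Insert 59: h=7 -> slot 7
Insert 86: h=8, 1 probes -> slot 9
Insert 26: h=0 -> slot 0
Insert 45: h=6 -> slot 6

Table: [26, None, None, None, None, None, 45, 59, 99, 86, None, None, 90]


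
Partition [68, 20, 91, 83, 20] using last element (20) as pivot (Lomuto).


Pivot: 20
  20 <= 20: swap -> [20, 68, 91, 83, 20]
Place pivot at 1: [20, 20, 91, 83, 68]

Partitioned: [20, 20, 91, 83, 68]


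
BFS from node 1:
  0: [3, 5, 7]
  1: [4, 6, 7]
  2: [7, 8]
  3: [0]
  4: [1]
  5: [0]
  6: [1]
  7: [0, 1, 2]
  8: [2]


Visit 1, enqueue [4, 6, 7]
Visit 4, enqueue []
Visit 6, enqueue []
Visit 7, enqueue [0, 2]
Visit 0, enqueue [3, 5]
Visit 2, enqueue [8]
Visit 3, enqueue []
Visit 5, enqueue []
Visit 8, enqueue []

BFS order: [1, 4, 6, 7, 0, 2, 3, 5, 8]


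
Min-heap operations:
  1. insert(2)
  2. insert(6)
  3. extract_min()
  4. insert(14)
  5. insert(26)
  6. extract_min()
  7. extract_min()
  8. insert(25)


insert(2) -> [2]
insert(6) -> [2, 6]
extract_min()->2, [6]
insert(14) -> [6, 14]
insert(26) -> [6, 14, 26]
extract_min()->6, [14, 26]
extract_min()->14, [26]
insert(25) -> [25, 26]

Final heap: [25, 26]


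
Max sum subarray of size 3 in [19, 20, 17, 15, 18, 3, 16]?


[0:3]: 56
[1:4]: 52
[2:5]: 50
[3:6]: 36
[4:7]: 37

Max: 56 at [0:3]


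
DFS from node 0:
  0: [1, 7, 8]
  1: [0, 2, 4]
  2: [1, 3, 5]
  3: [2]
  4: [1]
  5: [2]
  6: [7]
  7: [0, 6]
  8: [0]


Visit 0, push [8, 7, 1]
Visit 1, push [4, 2]
Visit 2, push [5, 3]
Visit 3, push []
Visit 5, push []
Visit 4, push []
Visit 7, push [6]
Visit 6, push []
Visit 8, push []

DFS order: [0, 1, 2, 3, 5, 4, 7, 6, 8]


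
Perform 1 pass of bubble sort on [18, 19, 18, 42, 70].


Initial: [18, 19, 18, 42, 70]
Pass 1: [18, 18, 19, 42, 70] (1 swaps)

After 1 pass: [18, 18, 19, 42, 70]


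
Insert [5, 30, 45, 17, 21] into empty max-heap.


Insert 5: [5]
Insert 30: [30, 5]
Insert 45: [45, 5, 30]
Insert 17: [45, 17, 30, 5]
Insert 21: [45, 21, 30, 5, 17]

Final heap: [45, 21, 30, 5, 17]


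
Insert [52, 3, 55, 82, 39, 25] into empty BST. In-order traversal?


Insert 52: root
Insert 3: L from 52
Insert 55: R from 52
Insert 82: R from 52 -> R from 55
Insert 39: L from 52 -> R from 3
Insert 25: L from 52 -> R from 3 -> L from 39

In-order: [3, 25, 39, 52, 55, 82]


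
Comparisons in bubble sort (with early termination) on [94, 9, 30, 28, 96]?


Algorithm: bubble sort (with early termination)
Input: [94, 9, 30, 28, 96]
Sorted: [9, 28, 30, 94, 96]

9


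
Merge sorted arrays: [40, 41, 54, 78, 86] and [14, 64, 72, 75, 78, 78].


Take 14 from B
Take 40 from A
Take 41 from A
Take 54 from A
Take 64 from B
Take 72 from B
Take 75 from B
Take 78 from A
Take 78 from B
Take 78 from B

Merged: [14, 40, 41, 54, 64, 72, 75, 78, 78, 78, 86]


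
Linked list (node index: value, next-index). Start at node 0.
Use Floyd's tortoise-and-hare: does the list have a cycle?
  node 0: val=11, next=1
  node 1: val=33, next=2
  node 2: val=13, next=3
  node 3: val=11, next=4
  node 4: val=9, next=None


Floyd's tortoise (slow, +1) and hare (fast, +2):
  init: slow=0, fast=0
  step 1: slow=1, fast=2
  step 2: slow=2, fast=4
  step 3: fast -> None, no cycle

Cycle: no


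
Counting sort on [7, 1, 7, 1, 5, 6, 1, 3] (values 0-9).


Input: [7, 1, 7, 1, 5, 6, 1, 3]
Counts: [0, 3, 0, 1, 0, 1, 1, 2, 0, 0]

Sorted: [1, 1, 1, 3, 5, 6, 7, 7]


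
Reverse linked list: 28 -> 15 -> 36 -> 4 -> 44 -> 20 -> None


Step 1: curr=28, set curr.next=prev(None) | reversed so far: 28
Step 2: curr=15, set curr.next=prev(28) | reversed so far: 15 -> 28
Step 3: curr=36, set curr.next=prev(15) | reversed so far: 36 -> 15 -> 28
Step 4: curr=4, set curr.next=prev(36) | reversed so far: 4 -> 36 -> 15 -> 28
Step 5: curr=44, set curr.next=prev(4) | reversed so far: 44 -> 4 -> 36 -> 15 -> 28
Step 6: curr=20, set curr.next=prev(44) | reversed so far: 20 -> 44 -> 4 -> 36 -> 15 -> 28

20 -> 44 -> 4 -> 36 -> 15 -> 28 -> None


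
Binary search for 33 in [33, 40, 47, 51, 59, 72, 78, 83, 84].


Step 1: lo=0, hi=8, mid=4, val=59
Step 2: lo=0, hi=3, mid=1, val=40
Step 3: lo=0, hi=0, mid=0, val=33

Found at index 0


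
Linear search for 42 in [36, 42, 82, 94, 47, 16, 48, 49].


i=0: 36!=42
i=1: 42==42 found!

Found at 1, 2 comps


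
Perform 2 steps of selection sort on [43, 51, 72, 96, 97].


Initial: [43, 51, 72, 96, 97]
Step 1: min=43 at 0
  Swap: [43, 51, 72, 96, 97]
Step 2: min=51 at 1
  Swap: [43, 51, 72, 96, 97]

After 2 steps: [43, 51, 72, 96, 97]


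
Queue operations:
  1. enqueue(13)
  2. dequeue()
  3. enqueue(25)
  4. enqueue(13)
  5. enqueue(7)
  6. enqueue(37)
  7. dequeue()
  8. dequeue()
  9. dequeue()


enqueue(13) -> [13]
dequeue()->13, []
enqueue(25) -> [25]
enqueue(13) -> [25, 13]
enqueue(7) -> [25, 13, 7]
enqueue(37) -> [25, 13, 7, 37]
dequeue()->25, [13, 7, 37]
dequeue()->13, [7, 37]
dequeue()->7, [37]

Final queue: [37]


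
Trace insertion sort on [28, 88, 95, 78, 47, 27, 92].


Initial: [28, 88, 95, 78, 47, 27, 92]
Insert 88: [28, 88, 95, 78, 47, 27, 92]
Insert 95: [28, 88, 95, 78, 47, 27, 92]
Insert 78: [28, 78, 88, 95, 47, 27, 92]
Insert 47: [28, 47, 78, 88, 95, 27, 92]
Insert 27: [27, 28, 47, 78, 88, 95, 92]
Insert 92: [27, 28, 47, 78, 88, 92, 95]

Sorted: [27, 28, 47, 78, 88, 92, 95]


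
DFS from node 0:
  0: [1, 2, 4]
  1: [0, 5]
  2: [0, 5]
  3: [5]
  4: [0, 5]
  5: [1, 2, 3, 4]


Visit 0, push [4, 2, 1]
Visit 1, push [5]
Visit 5, push [4, 3, 2]
Visit 2, push []
Visit 3, push []
Visit 4, push []

DFS order: [0, 1, 5, 2, 3, 4]


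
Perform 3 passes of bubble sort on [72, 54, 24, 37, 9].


Initial: [72, 54, 24, 37, 9]
Pass 1: [54, 24, 37, 9, 72] (4 swaps)
Pass 2: [24, 37, 9, 54, 72] (3 swaps)
Pass 3: [24, 9, 37, 54, 72] (1 swaps)

After 3 passes: [24, 9, 37, 54, 72]


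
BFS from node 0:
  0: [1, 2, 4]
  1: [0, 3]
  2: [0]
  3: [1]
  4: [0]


Visit 0, enqueue [1, 2, 4]
Visit 1, enqueue [3]
Visit 2, enqueue []
Visit 4, enqueue []
Visit 3, enqueue []

BFS order: [0, 1, 2, 4, 3]


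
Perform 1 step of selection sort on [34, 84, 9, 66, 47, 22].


Initial: [34, 84, 9, 66, 47, 22]
Step 1: min=9 at 2
  Swap: [9, 84, 34, 66, 47, 22]

After 1 step: [9, 84, 34, 66, 47, 22]


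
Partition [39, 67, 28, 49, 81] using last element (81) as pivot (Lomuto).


Pivot: 81
  39 <= 81: advance i (no swap)
  67 <= 81: advance i (no swap)
  28 <= 81: advance i (no swap)
  49 <= 81: advance i (no swap)
Place pivot at 4: [39, 67, 28, 49, 81]

Partitioned: [39, 67, 28, 49, 81]


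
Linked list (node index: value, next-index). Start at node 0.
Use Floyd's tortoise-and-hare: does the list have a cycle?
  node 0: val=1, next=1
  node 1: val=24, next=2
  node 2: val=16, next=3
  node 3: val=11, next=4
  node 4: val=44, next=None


Floyd's tortoise (slow, +1) and hare (fast, +2):
  init: slow=0, fast=0
  step 1: slow=1, fast=2
  step 2: slow=2, fast=4
  step 3: fast -> None, no cycle

Cycle: no


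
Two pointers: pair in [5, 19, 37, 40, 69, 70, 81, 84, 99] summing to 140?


lo=0(5)+hi=8(99)=104
lo=1(19)+hi=8(99)=118
lo=2(37)+hi=8(99)=136
lo=3(40)+hi=8(99)=139
lo=4(69)+hi=8(99)=168
lo=4(69)+hi=7(84)=153
lo=4(69)+hi=6(81)=150
lo=4(69)+hi=5(70)=139

No pair found


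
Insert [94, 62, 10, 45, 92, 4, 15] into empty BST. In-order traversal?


Insert 94: root
Insert 62: L from 94
Insert 10: L from 94 -> L from 62
Insert 45: L from 94 -> L from 62 -> R from 10
Insert 92: L from 94 -> R from 62
Insert 4: L from 94 -> L from 62 -> L from 10
Insert 15: L from 94 -> L from 62 -> R from 10 -> L from 45

In-order: [4, 10, 15, 45, 62, 92, 94]


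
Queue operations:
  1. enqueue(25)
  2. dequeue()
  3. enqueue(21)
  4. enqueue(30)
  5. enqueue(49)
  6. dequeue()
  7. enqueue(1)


enqueue(25) -> [25]
dequeue()->25, []
enqueue(21) -> [21]
enqueue(30) -> [21, 30]
enqueue(49) -> [21, 30, 49]
dequeue()->21, [30, 49]
enqueue(1) -> [30, 49, 1]

Final queue: [30, 49, 1]


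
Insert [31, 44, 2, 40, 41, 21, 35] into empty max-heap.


Insert 31: [31]
Insert 44: [44, 31]
Insert 2: [44, 31, 2]
Insert 40: [44, 40, 2, 31]
Insert 41: [44, 41, 2, 31, 40]
Insert 21: [44, 41, 21, 31, 40, 2]
Insert 35: [44, 41, 35, 31, 40, 2, 21]

Final heap: [44, 41, 35, 31, 40, 2, 21]


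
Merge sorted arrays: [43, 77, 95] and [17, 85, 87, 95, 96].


Take 17 from B
Take 43 from A
Take 77 from A
Take 85 from B
Take 87 from B
Take 95 from A

Merged: [17, 43, 77, 85, 87, 95, 95, 96]


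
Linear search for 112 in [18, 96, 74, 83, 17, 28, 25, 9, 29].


i=0: 18!=112
i=1: 96!=112
i=2: 74!=112
i=3: 83!=112
i=4: 17!=112
i=5: 28!=112
i=6: 25!=112
i=7: 9!=112
i=8: 29!=112

Not found, 9 comps


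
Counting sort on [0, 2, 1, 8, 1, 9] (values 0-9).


Input: [0, 2, 1, 8, 1, 9]
Counts: [1, 2, 1, 0, 0, 0, 0, 0, 1, 1]

Sorted: [0, 1, 1, 2, 8, 9]


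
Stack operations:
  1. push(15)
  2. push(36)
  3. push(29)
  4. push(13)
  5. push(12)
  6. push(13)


push(15) -> [15]
push(36) -> [15, 36]
push(29) -> [15, 36, 29]
push(13) -> [15, 36, 29, 13]
push(12) -> [15, 36, 29, 13, 12]
push(13) -> [15, 36, 29, 13, 12, 13]

Final stack: [15, 36, 29, 13, 12, 13]


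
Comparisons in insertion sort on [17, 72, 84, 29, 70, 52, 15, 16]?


Algorithm: insertion sort
Input: [17, 72, 84, 29, 70, 52, 15, 16]
Sorted: [15, 16, 17, 29, 52, 70, 72, 84]

25


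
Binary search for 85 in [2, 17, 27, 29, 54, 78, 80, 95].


Step 1: lo=0, hi=7, mid=3, val=29
Step 2: lo=4, hi=7, mid=5, val=78
Step 3: lo=6, hi=7, mid=6, val=80
Step 4: lo=7, hi=7, mid=7, val=95

Not found


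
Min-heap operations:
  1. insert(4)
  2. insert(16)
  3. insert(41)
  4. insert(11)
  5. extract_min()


insert(4) -> [4]
insert(16) -> [4, 16]
insert(41) -> [4, 16, 41]
insert(11) -> [4, 11, 41, 16]
extract_min()->4, [11, 16, 41]

Final heap: [11, 16, 41]


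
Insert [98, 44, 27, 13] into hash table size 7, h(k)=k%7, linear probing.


Insert 98: h=0 -> slot 0
Insert 44: h=2 -> slot 2
Insert 27: h=6 -> slot 6
Insert 13: h=6, 2 probes -> slot 1

Table: [98, 13, 44, None, None, None, 27]


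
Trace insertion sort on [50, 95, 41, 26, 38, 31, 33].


Initial: [50, 95, 41, 26, 38, 31, 33]
Insert 95: [50, 95, 41, 26, 38, 31, 33]
Insert 41: [41, 50, 95, 26, 38, 31, 33]
Insert 26: [26, 41, 50, 95, 38, 31, 33]
Insert 38: [26, 38, 41, 50, 95, 31, 33]
Insert 31: [26, 31, 38, 41, 50, 95, 33]
Insert 33: [26, 31, 33, 38, 41, 50, 95]

Sorted: [26, 31, 33, 38, 41, 50, 95]


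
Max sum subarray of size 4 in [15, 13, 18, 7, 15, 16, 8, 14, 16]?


[0:4]: 53
[1:5]: 53
[2:6]: 56
[3:7]: 46
[4:8]: 53
[5:9]: 54

Max: 56 at [2:6]


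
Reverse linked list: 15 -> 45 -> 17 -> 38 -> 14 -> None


Step 1: curr=15, set curr.next=prev(None) | reversed so far: 15
Step 2: curr=45, set curr.next=prev(15) | reversed so far: 45 -> 15
Step 3: curr=17, set curr.next=prev(45) | reversed so far: 17 -> 45 -> 15
Step 4: curr=38, set curr.next=prev(17) | reversed so far: 38 -> 17 -> 45 -> 15
Step 5: curr=14, set curr.next=prev(38) | reversed so far: 14 -> 38 -> 17 -> 45 -> 15

14 -> 38 -> 17 -> 45 -> 15 -> None


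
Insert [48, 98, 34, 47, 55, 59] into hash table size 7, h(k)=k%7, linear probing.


Insert 48: h=6 -> slot 6
Insert 98: h=0 -> slot 0
Insert 34: h=6, 2 probes -> slot 1
Insert 47: h=5 -> slot 5
Insert 55: h=6, 3 probes -> slot 2
Insert 59: h=3 -> slot 3

Table: [98, 34, 55, 59, None, 47, 48]


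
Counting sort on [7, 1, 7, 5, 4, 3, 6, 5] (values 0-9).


Input: [7, 1, 7, 5, 4, 3, 6, 5]
Counts: [0, 1, 0, 1, 1, 2, 1, 2, 0, 0]

Sorted: [1, 3, 4, 5, 5, 6, 7, 7]


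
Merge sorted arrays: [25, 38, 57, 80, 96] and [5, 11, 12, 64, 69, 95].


Take 5 from B
Take 11 from B
Take 12 from B
Take 25 from A
Take 38 from A
Take 57 from A
Take 64 from B
Take 69 from B
Take 80 from A
Take 95 from B

Merged: [5, 11, 12, 25, 38, 57, 64, 69, 80, 95, 96]


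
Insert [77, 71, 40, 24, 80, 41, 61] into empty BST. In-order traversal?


Insert 77: root
Insert 71: L from 77
Insert 40: L from 77 -> L from 71
Insert 24: L from 77 -> L from 71 -> L from 40
Insert 80: R from 77
Insert 41: L from 77 -> L from 71 -> R from 40
Insert 61: L from 77 -> L from 71 -> R from 40 -> R from 41

In-order: [24, 40, 41, 61, 71, 77, 80]


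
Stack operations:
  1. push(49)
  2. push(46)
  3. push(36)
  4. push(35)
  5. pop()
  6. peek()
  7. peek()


push(49) -> [49]
push(46) -> [49, 46]
push(36) -> [49, 46, 36]
push(35) -> [49, 46, 36, 35]
pop()->35, [49, 46, 36]
peek()->36
peek()->36

Final stack: [49, 46, 36]


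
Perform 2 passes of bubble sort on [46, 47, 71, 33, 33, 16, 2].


Initial: [46, 47, 71, 33, 33, 16, 2]
Pass 1: [46, 47, 33, 33, 16, 2, 71] (4 swaps)
Pass 2: [46, 33, 33, 16, 2, 47, 71] (4 swaps)

After 2 passes: [46, 33, 33, 16, 2, 47, 71]


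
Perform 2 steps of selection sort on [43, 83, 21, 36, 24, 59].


Initial: [43, 83, 21, 36, 24, 59]
Step 1: min=21 at 2
  Swap: [21, 83, 43, 36, 24, 59]
Step 2: min=24 at 4
  Swap: [21, 24, 43, 36, 83, 59]

After 2 steps: [21, 24, 43, 36, 83, 59]


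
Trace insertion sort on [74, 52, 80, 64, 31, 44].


Initial: [74, 52, 80, 64, 31, 44]
Insert 52: [52, 74, 80, 64, 31, 44]
Insert 80: [52, 74, 80, 64, 31, 44]
Insert 64: [52, 64, 74, 80, 31, 44]
Insert 31: [31, 52, 64, 74, 80, 44]
Insert 44: [31, 44, 52, 64, 74, 80]

Sorted: [31, 44, 52, 64, 74, 80]


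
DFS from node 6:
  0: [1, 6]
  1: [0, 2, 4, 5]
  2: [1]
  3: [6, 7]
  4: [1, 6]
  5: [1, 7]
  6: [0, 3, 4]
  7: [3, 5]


Visit 6, push [4, 3, 0]
Visit 0, push [1]
Visit 1, push [5, 4, 2]
Visit 2, push []
Visit 4, push []
Visit 5, push [7]
Visit 7, push [3]
Visit 3, push []

DFS order: [6, 0, 1, 2, 4, 5, 7, 3]


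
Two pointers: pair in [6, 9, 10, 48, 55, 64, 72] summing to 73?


lo=0(6)+hi=6(72)=78
lo=0(6)+hi=5(64)=70
lo=1(9)+hi=5(64)=73

Yes: 9+64=73


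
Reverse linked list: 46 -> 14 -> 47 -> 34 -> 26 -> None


Step 1: curr=46, set curr.next=prev(None) | reversed so far: 46
Step 2: curr=14, set curr.next=prev(46) | reversed so far: 14 -> 46
Step 3: curr=47, set curr.next=prev(14) | reversed so far: 47 -> 14 -> 46
Step 4: curr=34, set curr.next=prev(47) | reversed so far: 34 -> 47 -> 14 -> 46
Step 5: curr=26, set curr.next=prev(34) | reversed so far: 26 -> 34 -> 47 -> 14 -> 46

26 -> 34 -> 47 -> 14 -> 46 -> None


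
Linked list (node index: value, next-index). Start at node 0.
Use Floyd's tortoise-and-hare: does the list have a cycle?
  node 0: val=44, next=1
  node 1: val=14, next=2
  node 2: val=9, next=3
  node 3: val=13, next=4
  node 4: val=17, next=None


Floyd's tortoise (slow, +1) and hare (fast, +2):
  init: slow=0, fast=0
  step 1: slow=1, fast=2
  step 2: slow=2, fast=4
  step 3: fast -> None, no cycle

Cycle: no


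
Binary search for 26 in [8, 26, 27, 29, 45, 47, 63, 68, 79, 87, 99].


Step 1: lo=0, hi=10, mid=5, val=47
Step 2: lo=0, hi=4, mid=2, val=27
Step 3: lo=0, hi=1, mid=0, val=8
Step 4: lo=1, hi=1, mid=1, val=26

Found at index 1


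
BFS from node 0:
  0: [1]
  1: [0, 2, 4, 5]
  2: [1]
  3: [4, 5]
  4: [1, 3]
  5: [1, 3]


Visit 0, enqueue [1]
Visit 1, enqueue [2, 4, 5]
Visit 2, enqueue []
Visit 4, enqueue [3]
Visit 5, enqueue []
Visit 3, enqueue []

BFS order: [0, 1, 2, 4, 5, 3]


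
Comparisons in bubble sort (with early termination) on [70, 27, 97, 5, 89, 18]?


Algorithm: bubble sort (with early termination)
Input: [70, 27, 97, 5, 89, 18]
Sorted: [5, 18, 27, 70, 89, 97]

15


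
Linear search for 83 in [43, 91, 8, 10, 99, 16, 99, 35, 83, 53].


i=0: 43!=83
i=1: 91!=83
i=2: 8!=83
i=3: 10!=83
i=4: 99!=83
i=5: 16!=83
i=6: 99!=83
i=7: 35!=83
i=8: 83==83 found!

Found at 8, 9 comps


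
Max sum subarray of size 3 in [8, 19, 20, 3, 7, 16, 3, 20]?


[0:3]: 47
[1:4]: 42
[2:5]: 30
[3:6]: 26
[4:7]: 26
[5:8]: 39

Max: 47 at [0:3]


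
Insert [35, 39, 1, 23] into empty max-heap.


Insert 35: [35]
Insert 39: [39, 35]
Insert 1: [39, 35, 1]
Insert 23: [39, 35, 1, 23]

Final heap: [39, 35, 1, 23]


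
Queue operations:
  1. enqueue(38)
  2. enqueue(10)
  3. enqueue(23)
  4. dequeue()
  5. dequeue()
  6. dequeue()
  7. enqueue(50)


enqueue(38) -> [38]
enqueue(10) -> [38, 10]
enqueue(23) -> [38, 10, 23]
dequeue()->38, [10, 23]
dequeue()->10, [23]
dequeue()->23, []
enqueue(50) -> [50]

Final queue: [50]


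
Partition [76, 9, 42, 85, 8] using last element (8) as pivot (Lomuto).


Pivot: 8
Place pivot at 0: [8, 9, 42, 85, 76]

Partitioned: [8, 9, 42, 85, 76]


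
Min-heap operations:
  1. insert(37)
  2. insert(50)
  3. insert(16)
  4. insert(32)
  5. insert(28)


insert(37) -> [37]
insert(50) -> [37, 50]
insert(16) -> [16, 50, 37]
insert(32) -> [16, 32, 37, 50]
insert(28) -> [16, 28, 37, 50, 32]

Final heap: [16, 28, 37, 50, 32]


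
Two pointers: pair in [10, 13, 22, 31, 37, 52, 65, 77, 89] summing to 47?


lo=0(10)+hi=8(89)=99
lo=0(10)+hi=7(77)=87
lo=0(10)+hi=6(65)=75
lo=0(10)+hi=5(52)=62
lo=0(10)+hi=4(37)=47

Yes: 10+37=47


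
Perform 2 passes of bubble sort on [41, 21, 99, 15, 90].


Initial: [41, 21, 99, 15, 90]
Pass 1: [21, 41, 15, 90, 99] (3 swaps)
Pass 2: [21, 15, 41, 90, 99] (1 swaps)

After 2 passes: [21, 15, 41, 90, 99]


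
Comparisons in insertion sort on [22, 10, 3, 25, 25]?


Algorithm: insertion sort
Input: [22, 10, 3, 25, 25]
Sorted: [3, 10, 22, 25, 25]

5


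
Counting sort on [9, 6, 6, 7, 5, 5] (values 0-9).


Input: [9, 6, 6, 7, 5, 5]
Counts: [0, 0, 0, 0, 0, 2, 2, 1, 0, 1]

Sorted: [5, 5, 6, 6, 7, 9]


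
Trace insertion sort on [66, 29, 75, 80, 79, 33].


Initial: [66, 29, 75, 80, 79, 33]
Insert 29: [29, 66, 75, 80, 79, 33]
Insert 75: [29, 66, 75, 80, 79, 33]
Insert 80: [29, 66, 75, 80, 79, 33]
Insert 79: [29, 66, 75, 79, 80, 33]
Insert 33: [29, 33, 66, 75, 79, 80]

Sorted: [29, 33, 66, 75, 79, 80]


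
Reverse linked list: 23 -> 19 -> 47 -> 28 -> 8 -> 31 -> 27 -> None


Step 1: curr=23, set curr.next=prev(None) | reversed so far: 23
Step 2: curr=19, set curr.next=prev(23) | reversed so far: 19 -> 23
Step 3: curr=47, set curr.next=prev(19) | reversed so far: 47 -> 19 -> 23
Step 4: curr=28, set curr.next=prev(47) | reversed so far: 28 -> 47 -> 19 -> 23
Step 5: curr=8, set curr.next=prev(28) | reversed so far: 8 -> 28 -> 47 -> 19 -> 23
Step 6: curr=31, set curr.next=prev(8) | reversed so far: 31 -> 8 -> 28 -> 47 -> 19 -> 23
Step 7: curr=27, set curr.next=prev(31) | reversed so far: 27 -> 31 -> 8 -> 28 -> 47 -> 19 -> 23

27 -> 31 -> 8 -> 28 -> 47 -> 19 -> 23 -> None


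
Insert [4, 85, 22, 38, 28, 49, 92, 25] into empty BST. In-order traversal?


Insert 4: root
Insert 85: R from 4
Insert 22: R from 4 -> L from 85
Insert 38: R from 4 -> L from 85 -> R from 22
Insert 28: R from 4 -> L from 85 -> R from 22 -> L from 38
Insert 49: R from 4 -> L from 85 -> R from 22 -> R from 38
Insert 92: R from 4 -> R from 85
Insert 25: R from 4 -> L from 85 -> R from 22 -> L from 38 -> L from 28

In-order: [4, 22, 25, 28, 38, 49, 85, 92]


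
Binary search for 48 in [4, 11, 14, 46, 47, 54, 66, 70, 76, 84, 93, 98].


Step 1: lo=0, hi=11, mid=5, val=54
Step 2: lo=0, hi=4, mid=2, val=14
Step 3: lo=3, hi=4, mid=3, val=46
Step 4: lo=4, hi=4, mid=4, val=47

Not found


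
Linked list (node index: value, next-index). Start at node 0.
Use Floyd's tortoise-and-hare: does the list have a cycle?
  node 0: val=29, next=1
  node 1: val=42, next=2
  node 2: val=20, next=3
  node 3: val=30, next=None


Floyd's tortoise (slow, +1) and hare (fast, +2):
  init: slow=0, fast=0
  step 1: slow=1, fast=2
  step 2: fast 2->3->None, no cycle

Cycle: no


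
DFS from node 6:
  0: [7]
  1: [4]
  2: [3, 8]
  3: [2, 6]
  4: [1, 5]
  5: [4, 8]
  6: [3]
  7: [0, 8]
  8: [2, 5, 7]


Visit 6, push [3]
Visit 3, push [2]
Visit 2, push [8]
Visit 8, push [7, 5]
Visit 5, push [4]
Visit 4, push [1]
Visit 1, push []
Visit 7, push [0]
Visit 0, push []

DFS order: [6, 3, 2, 8, 5, 4, 1, 7, 0]


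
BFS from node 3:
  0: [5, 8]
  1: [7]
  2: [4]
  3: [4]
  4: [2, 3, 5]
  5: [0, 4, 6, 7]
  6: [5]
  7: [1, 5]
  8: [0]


Visit 3, enqueue [4]
Visit 4, enqueue [2, 5]
Visit 2, enqueue []
Visit 5, enqueue [0, 6, 7]
Visit 0, enqueue [8]
Visit 6, enqueue []
Visit 7, enqueue [1]
Visit 8, enqueue []
Visit 1, enqueue []

BFS order: [3, 4, 2, 5, 0, 6, 7, 8, 1]


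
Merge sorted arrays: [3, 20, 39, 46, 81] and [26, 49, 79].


Take 3 from A
Take 20 from A
Take 26 from B
Take 39 from A
Take 46 from A
Take 49 from B
Take 79 from B

Merged: [3, 20, 26, 39, 46, 49, 79, 81]


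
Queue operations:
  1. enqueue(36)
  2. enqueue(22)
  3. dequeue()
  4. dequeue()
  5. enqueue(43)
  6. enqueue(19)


enqueue(36) -> [36]
enqueue(22) -> [36, 22]
dequeue()->36, [22]
dequeue()->22, []
enqueue(43) -> [43]
enqueue(19) -> [43, 19]

Final queue: [43, 19]


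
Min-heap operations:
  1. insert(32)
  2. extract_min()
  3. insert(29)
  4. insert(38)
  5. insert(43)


insert(32) -> [32]
extract_min()->32, []
insert(29) -> [29]
insert(38) -> [29, 38]
insert(43) -> [29, 38, 43]

Final heap: [29, 38, 43]


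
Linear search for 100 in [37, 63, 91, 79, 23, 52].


i=0: 37!=100
i=1: 63!=100
i=2: 91!=100
i=3: 79!=100
i=4: 23!=100
i=5: 52!=100

Not found, 6 comps


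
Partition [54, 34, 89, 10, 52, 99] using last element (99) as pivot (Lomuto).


Pivot: 99
  54 <= 99: advance i (no swap)
  34 <= 99: advance i (no swap)
  89 <= 99: advance i (no swap)
  10 <= 99: advance i (no swap)
  52 <= 99: advance i (no swap)
Place pivot at 5: [54, 34, 89, 10, 52, 99]

Partitioned: [54, 34, 89, 10, 52, 99]


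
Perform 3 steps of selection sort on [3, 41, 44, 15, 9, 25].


Initial: [3, 41, 44, 15, 9, 25]
Step 1: min=3 at 0
  Swap: [3, 41, 44, 15, 9, 25]
Step 2: min=9 at 4
  Swap: [3, 9, 44, 15, 41, 25]
Step 3: min=15 at 3
  Swap: [3, 9, 15, 44, 41, 25]

After 3 steps: [3, 9, 15, 44, 41, 25]


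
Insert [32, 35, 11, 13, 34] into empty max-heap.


Insert 32: [32]
Insert 35: [35, 32]
Insert 11: [35, 32, 11]
Insert 13: [35, 32, 11, 13]
Insert 34: [35, 34, 11, 13, 32]

Final heap: [35, 34, 11, 13, 32]


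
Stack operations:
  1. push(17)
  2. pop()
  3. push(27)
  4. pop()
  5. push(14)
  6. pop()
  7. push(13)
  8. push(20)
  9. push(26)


push(17) -> [17]
pop()->17, []
push(27) -> [27]
pop()->27, []
push(14) -> [14]
pop()->14, []
push(13) -> [13]
push(20) -> [13, 20]
push(26) -> [13, 20, 26]

Final stack: [13, 20, 26]


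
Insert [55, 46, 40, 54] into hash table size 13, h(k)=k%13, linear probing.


Insert 55: h=3 -> slot 3
Insert 46: h=7 -> slot 7
Insert 40: h=1 -> slot 1
Insert 54: h=2 -> slot 2

Table: [None, 40, 54, 55, None, None, None, 46, None, None, None, None, None]


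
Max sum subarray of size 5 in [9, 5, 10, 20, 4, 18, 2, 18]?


[0:5]: 48
[1:6]: 57
[2:7]: 54
[3:8]: 62

Max: 62 at [3:8]


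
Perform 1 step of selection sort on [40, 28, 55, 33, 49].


Initial: [40, 28, 55, 33, 49]
Step 1: min=28 at 1
  Swap: [28, 40, 55, 33, 49]

After 1 step: [28, 40, 55, 33, 49]


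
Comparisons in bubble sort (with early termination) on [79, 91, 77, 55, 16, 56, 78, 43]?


Algorithm: bubble sort (with early termination)
Input: [79, 91, 77, 55, 16, 56, 78, 43]
Sorted: [16, 43, 55, 56, 77, 78, 79, 91]

28


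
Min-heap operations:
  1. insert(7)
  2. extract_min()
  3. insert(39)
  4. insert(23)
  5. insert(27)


insert(7) -> [7]
extract_min()->7, []
insert(39) -> [39]
insert(23) -> [23, 39]
insert(27) -> [23, 39, 27]

Final heap: [23, 39, 27]


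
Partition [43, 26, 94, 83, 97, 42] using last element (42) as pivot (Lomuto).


Pivot: 42
  26 <= 42: swap -> [26, 43, 94, 83, 97, 42]
Place pivot at 1: [26, 42, 94, 83, 97, 43]

Partitioned: [26, 42, 94, 83, 97, 43]


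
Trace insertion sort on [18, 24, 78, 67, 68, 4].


Initial: [18, 24, 78, 67, 68, 4]
Insert 24: [18, 24, 78, 67, 68, 4]
Insert 78: [18, 24, 78, 67, 68, 4]
Insert 67: [18, 24, 67, 78, 68, 4]
Insert 68: [18, 24, 67, 68, 78, 4]
Insert 4: [4, 18, 24, 67, 68, 78]

Sorted: [4, 18, 24, 67, 68, 78]


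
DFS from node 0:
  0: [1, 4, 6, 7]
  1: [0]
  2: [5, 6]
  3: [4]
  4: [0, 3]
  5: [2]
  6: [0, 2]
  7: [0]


Visit 0, push [7, 6, 4, 1]
Visit 1, push []
Visit 4, push [3]
Visit 3, push []
Visit 6, push [2]
Visit 2, push [5]
Visit 5, push []
Visit 7, push []

DFS order: [0, 1, 4, 3, 6, 2, 5, 7]


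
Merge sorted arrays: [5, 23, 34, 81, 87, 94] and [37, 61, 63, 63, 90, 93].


Take 5 from A
Take 23 from A
Take 34 from A
Take 37 from B
Take 61 from B
Take 63 from B
Take 63 from B
Take 81 from A
Take 87 from A
Take 90 from B
Take 93 from B

Merged: [5, 23, 34, 37, 61, 63, 63, 81, 87, 90, 93, 94]


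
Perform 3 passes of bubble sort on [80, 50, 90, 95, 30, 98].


Initial: [80, 50, 90, 95, 30, 98]
Pass 1: [50, 80, 90, 30, 95, 98] (2 swaps)
Pass 2: [50, 80, 30, 90, 95, 98] (1 swaps)
Pass 3: [50, 30, 80, 90, 95, 98] (1 swaps)

After 3 passes: [50, 30, 80, 90, 95, 98]


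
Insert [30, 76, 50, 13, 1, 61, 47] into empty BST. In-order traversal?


Insert 30: root
Insert 76: R from 30
Insert 50: R from 30 -> L from 76
Insert 13: L from 30
Insert 1: L from 30 -> L from 13
Insert 61: R from 30 -> L from 76 -> R from 50
Insert 47: R from 30 -> L from 76 -> L from 50

In-order: [1, 13, 30, 47, 50, 61, 76]


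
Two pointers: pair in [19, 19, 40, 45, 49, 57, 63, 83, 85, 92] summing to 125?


lo=0(19)+hi=9(92)=111
lo=1(19)+hi=9(92)=111
lo=2(40)+hi=9(92)=132
lo=2(40)+hi=8(85)=125

Yes: 40+85=125


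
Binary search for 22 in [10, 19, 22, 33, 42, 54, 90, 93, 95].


Step 1: lo=0, hi=8, mid=4, val=42
Step 2: lo=0, hi=3, mid=1, val=19
Step 3: lo=2, hi=3, mid=2, val=22

Found at index 2


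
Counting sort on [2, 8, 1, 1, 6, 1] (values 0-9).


Input: [2, 8, 1, 1, 6, 1]
Counts: [0, 3, 1, 0, 0, 0, 1, 0, 1, 0]

Sorted: [1, 1, 1, 2, 6, 8]


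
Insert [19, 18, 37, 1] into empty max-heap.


Insert 19: [19]
Insert 18: [19, 18]
Insert 37: [37, 18, 19]
Insert 1: [37, 18, 19, 1]

Final heap: [37, 18, 19, 1]


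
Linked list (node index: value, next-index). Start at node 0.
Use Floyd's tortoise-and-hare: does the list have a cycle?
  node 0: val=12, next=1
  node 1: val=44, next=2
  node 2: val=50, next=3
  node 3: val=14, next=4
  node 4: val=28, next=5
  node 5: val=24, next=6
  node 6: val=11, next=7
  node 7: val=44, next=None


Floyd's tortoise (slow, +1) and hare (fast, +2):
  init: slow=0, fast=0
  step 1: slow=1, fast=2
  step 2: slow=2, fast=4
  step 3: slow=3, fast=6
  step 4: fast 6->7->None, no cycle

Cycle: no


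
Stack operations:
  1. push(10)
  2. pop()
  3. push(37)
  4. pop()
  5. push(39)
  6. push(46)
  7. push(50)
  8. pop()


push(10) -> [10]
pop()->10, []
push(37) -> [37]
pop()->37, []
push(39) -> [39]
push(46) -> [39, 46]
push(50) -> [39, 46, 50]
pop()->50, [39, 46]

Final stack: [39, 46]


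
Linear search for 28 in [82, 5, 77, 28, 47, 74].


i=0: 82!=28
i=1: 5!=28
i=2: 77!=28
i=3: 28==28 found!

Found at 3, 4 comps


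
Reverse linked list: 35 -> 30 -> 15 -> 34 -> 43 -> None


Step 1: curr=35, set curr.next=prev(None) | reversed so far: 35
Step 2: curr=30, set curr.next=prev(35) | reversed so far: 30 -> 35
Step 3: curr=15, set curr.next=prev(30) | reversed so far: 15 -> 30 -> 35
Step 4: curr=34, set curr.next=prev(15) | reversed so far: 34 -> 15 -> 30 -> 35
Step 5: curr=43, set curr.next=prev(34) | reversed so far: 43 -> 34 -> 15 -> 30 -> 35

43 -> 34 -> 15 -> 30 -> 35 -> None


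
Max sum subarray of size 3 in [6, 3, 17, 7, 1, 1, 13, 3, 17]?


[0:3]: 26
[1:4]: 27
[2:5]: 25
[3:6]: 9
[4:7]: 15
[5:8]: 17
[6:9]: 33

Max: 33 at [6:9]


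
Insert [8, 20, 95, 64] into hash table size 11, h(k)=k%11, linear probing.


Insert 8: h=8 -> slot 8
Insert 20: h=9 -> slot 9
Insert 95: h=7 -> slot 7
Insert 64: h=9, 1 probes -> slot 10

Table: [None, None, None, None, None, None, None, 95, 8, 20, 64]


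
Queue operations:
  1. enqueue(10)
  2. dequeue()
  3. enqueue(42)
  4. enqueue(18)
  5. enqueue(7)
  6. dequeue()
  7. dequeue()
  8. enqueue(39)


enqueue(10) -> [10]
dequeue()->10, []
enqueue(42) -> [42]
enqueue(18) -> [42, 18]
enqueue(7) -> [42, 18, 7]
dequeue()->42, [18, 7]
dequeue()->18, [7]
enqueue(39) -> [7, 39]

Final queue: [7, 39]
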